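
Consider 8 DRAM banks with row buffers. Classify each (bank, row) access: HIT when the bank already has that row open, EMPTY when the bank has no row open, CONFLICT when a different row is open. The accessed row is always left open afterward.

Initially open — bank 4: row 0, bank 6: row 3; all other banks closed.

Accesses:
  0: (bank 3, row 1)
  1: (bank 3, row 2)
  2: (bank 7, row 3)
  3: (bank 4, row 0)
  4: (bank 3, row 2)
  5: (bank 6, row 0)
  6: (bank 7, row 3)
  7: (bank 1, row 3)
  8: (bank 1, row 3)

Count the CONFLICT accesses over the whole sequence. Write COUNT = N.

step 0: bank3 None->1 [EMPTY]
step 1: bank3 1->2 [CONFLICT]
step 2: bank7 None->3 [EMPTY]
step 3: bank4 0->0 [HIT]
step 4: bank3 2->2 [HIT]
step 5: bank6 3->0 [CONFLICT]
step 6: bank7 3->3 [HIT]
step 7: bank1 None->3 [EMPTY]
step 8: bank1 3->3 [HIT]

COUNT = 2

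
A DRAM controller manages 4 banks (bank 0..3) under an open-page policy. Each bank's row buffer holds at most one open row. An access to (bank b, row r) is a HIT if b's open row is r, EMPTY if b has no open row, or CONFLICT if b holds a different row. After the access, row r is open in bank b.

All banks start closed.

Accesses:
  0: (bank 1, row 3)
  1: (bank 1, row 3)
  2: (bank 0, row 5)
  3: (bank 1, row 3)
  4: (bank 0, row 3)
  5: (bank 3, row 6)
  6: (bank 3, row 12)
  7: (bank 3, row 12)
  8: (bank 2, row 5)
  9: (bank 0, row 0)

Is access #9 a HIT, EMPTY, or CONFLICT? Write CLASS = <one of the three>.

#0 (1,3) E
#1 (1,3) H  (was 3)
#2 (0,5) E
#3 (1,3) H  (was 3)
#4 (0,3) C  (was 5)
#5 (3,6) E
#6 (3,12) C  (was 6)
#7 (3,12) H  (was 12)
#8 (2,5) E
#9 (0,0) C  (was 3)

CLASS = CONFLICT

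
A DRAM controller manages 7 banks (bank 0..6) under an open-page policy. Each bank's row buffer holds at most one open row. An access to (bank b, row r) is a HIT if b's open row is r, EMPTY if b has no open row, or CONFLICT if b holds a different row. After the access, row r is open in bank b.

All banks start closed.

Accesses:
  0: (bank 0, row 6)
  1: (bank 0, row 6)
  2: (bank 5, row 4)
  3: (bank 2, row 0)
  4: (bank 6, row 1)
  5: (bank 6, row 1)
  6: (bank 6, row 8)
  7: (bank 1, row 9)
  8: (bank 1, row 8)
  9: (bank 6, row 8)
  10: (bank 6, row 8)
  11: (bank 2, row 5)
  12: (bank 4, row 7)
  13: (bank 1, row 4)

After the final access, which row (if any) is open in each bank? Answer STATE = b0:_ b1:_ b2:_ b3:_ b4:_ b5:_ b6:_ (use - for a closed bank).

STATE = b0:6 b1:4 b2:5 b3:- b4:7 b5:4 b6:8

0: bank 0 row 6 — prev None → EMPTY
1: bank 0 row 6 — prev 6 → HIT
2: bank 5 row 4 — prev None → EMPTY
3: bank 2 row 0 — prev None → EMPTY
4: bank 6 row 1 — prev None → EMPTY
5: bank 6 row 1 — prev 1 → HIT
6: bank 6 row 8 — prev 1 → CONFLICT
7: bank 1 row 9 — prev None → EMPTY
8: bank 1 row 8 — prev 9 → CONFLICT
9: bank 6 row 8 — prev 8 → HIT
10: bank 6 row 8 — prev 8 → HIT
11: bank 2 row 5 — prev 0 → CONFLICT
12: bank 4 row 7 — prev None → EMPTY
13: bank 1 row 4 — prev 8 → CONFLICT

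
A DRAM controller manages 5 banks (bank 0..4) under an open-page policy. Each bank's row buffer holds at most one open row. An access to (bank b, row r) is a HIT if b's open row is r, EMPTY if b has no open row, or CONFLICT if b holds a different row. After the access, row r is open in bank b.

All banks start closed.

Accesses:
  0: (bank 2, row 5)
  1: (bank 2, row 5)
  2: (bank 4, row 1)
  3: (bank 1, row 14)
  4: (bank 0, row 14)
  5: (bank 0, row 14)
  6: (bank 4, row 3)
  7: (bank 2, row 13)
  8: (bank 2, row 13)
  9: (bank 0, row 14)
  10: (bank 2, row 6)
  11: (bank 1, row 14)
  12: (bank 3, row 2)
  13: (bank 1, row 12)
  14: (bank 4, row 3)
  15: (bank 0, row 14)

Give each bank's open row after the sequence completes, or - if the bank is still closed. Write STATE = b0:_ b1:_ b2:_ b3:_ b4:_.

  [0] b2 r5: no row ⇒ E
  [1] b2 r5: had r5 ⇒ H
  [2] b4 r1: no row ⇒ E
  [3] b1 r14: no row ⇒ E
  [4] b0 r14: no row ⇒ E
  [5] b0 r14: had r14 ⇒ H
  [6] b4 r3: had r1 ⇒ C
  [7] b2 r13: had r5 ⇒ C
  [8] b2 r13: had r13 ⇒ H
  [9] b0 r14: had r14 ⇒ H
  [10] b2 r6: had r13 ⇒ C
  [11] b1 r14: had r14 ⇒ H
  [12] b3 r2: no row ⇒ E
  [13] b1 r12: had r14 ⇒ C
  [14] b4 r3: had r3 ⇒ H
  [15] b0 r14: had r14 ⇒ H

STATE = b0:14 b1:12 b2:6 b3:2 b4:3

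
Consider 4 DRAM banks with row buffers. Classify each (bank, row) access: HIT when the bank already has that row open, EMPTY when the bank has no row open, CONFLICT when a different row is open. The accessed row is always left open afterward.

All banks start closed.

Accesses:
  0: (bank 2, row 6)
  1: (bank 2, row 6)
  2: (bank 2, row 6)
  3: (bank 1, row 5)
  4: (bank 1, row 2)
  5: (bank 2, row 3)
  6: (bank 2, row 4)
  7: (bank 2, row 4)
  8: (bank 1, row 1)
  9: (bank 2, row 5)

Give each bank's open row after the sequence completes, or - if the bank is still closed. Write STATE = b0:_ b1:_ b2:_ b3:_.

STATE = b0:- b1:1 b2:5 b3:-

  [0] b2 r6: no row ⇒ E
  [1] b2 r6: had r6 ⇒ H
  [2] b2 r6: had r6 ⇒ H
  [3] b1 r5: no row ⇒ E
  [4] b1 r2: had r5 ⇒ C
  [5] b2 r3: had r6 ⇒ C
  [6] b2 r4: had r3 ⇒ C
  [7] b2 r4: had r4 ⇒ H
  [8] b1 r1: had r2 ⇒ C
  [9] b2 r5: had r4 ⇒ C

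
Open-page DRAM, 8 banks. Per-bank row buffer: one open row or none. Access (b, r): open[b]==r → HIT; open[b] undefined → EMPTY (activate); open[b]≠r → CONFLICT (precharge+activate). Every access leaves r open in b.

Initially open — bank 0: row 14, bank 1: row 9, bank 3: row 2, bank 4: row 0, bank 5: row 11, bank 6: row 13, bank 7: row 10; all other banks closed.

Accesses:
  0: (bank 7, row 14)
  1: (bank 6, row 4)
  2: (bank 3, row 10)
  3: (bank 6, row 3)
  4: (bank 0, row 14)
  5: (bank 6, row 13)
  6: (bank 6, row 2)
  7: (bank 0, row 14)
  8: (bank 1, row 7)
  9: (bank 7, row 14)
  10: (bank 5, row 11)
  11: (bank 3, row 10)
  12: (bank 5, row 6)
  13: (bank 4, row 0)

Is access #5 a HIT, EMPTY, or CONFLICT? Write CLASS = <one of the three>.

step 0: bank7 10->14 [CONFLICT]
step 1: bank6 13->4 [CONFLICT]
step 2: bank3 2->10 [CONFLICT]
step 3: bank6 4->3 [CONFLICT]
step 4: bank0 14->14 [HIT]
step 5: bank6 3->13 [CONFLICT]
step 6: bank6 13->2 [CONFLICT]
step 7: bank0 14->14 [HIT]
step 8: bank1 9->7 [CONFLICT]
step 9: bank7 14->14 [HIT]
step 10: bank5 11->11 [HIT]
step 11: bank3 10->10 [HIT]
step 12: bank5 11->6 [CONFLICT]
step 13: bank4 0->0 [HIT]

CLASS = CONFLICT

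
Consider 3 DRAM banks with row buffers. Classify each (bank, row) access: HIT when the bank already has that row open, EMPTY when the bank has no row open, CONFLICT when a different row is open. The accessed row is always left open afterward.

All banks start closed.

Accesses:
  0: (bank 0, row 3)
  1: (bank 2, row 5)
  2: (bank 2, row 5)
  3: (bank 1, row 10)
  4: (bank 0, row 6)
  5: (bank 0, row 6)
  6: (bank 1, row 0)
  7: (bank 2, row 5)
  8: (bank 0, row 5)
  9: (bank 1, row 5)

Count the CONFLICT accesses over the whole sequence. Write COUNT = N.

COUNT = 4

step 0: bank0 None->3 [EMPTY]
step 1: bank2 None->5 [EMPTY]
step 2: bank2 5->5 [HIT]
step 3: bank1 None->10 [EMPTY]
step 4: bank0 3->6 [CONFLICT]
step 5: bank0 6->6 [HIT]
step 6: bank1 10->0 [CONFLICT]
step 7: bank2 5->5 [HIT]
step 8: bank0 6->5 [CONFLICT]
step 9: bank1 0->5 [CONFLICT]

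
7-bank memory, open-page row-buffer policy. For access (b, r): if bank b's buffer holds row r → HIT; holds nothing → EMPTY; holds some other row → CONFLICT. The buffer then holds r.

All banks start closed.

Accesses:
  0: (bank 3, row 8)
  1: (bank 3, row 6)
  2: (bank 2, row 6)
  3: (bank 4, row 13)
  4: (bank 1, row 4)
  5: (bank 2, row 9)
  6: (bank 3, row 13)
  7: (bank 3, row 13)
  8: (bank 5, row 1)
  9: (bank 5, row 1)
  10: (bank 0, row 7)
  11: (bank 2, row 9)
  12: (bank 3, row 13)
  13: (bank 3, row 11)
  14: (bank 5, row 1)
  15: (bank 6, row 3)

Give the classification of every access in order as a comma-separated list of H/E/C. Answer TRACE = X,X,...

TRACE = E,C,E,E,E,C,C,H,E,H,E,H,H,C,H,E

0: bank 3 row 8 — prev None → EMPTY
1: bank 3 row 6 — prev 8 → CONFLICT
2: bank 2 row 6 — prev None → EMPTY
3: bank 4 row 13 — prev None → EMPTY
4: bank 1 row 4 — prev None → EMPTY
5: bank 2 row 9 — prev 6 → CONFLICT
6: bank 3 row 13 — prev 6 → CONFLICT
7: bank 3 row 13 — prev 13 → HIT
8: bank 5 row 1 — prev None → EMPTY
9: bank 5 row 1 — prev 1 → HIT
10: bank 0 row 7 — prev None → EMPTY
11: bank 2 row 9 — prev 9 → HIT
12: bank 3 row 13 — prev 13 → HIT
13: bank 3 row 11 — prev 13 → CONFLICT
14: bank 5 row 1 — prev 1 → HIT
15: bank 6 row 3 — prev None → EMPTY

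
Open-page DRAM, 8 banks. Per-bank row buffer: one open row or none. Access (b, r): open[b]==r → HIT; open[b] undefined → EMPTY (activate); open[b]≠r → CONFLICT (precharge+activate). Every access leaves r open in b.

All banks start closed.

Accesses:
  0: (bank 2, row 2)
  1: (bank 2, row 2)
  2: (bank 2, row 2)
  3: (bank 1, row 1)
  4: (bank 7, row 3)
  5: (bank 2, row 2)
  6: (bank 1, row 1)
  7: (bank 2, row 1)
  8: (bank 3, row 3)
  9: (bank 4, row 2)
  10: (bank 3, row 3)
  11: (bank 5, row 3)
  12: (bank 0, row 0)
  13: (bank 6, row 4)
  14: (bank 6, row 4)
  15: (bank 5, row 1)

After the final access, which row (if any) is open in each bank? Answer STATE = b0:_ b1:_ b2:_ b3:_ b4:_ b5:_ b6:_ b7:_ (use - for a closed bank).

step 0: bank2 None->2 [EMPTY]
step 1: bank2 2->2 [HIT]
step 2: bank2 2->2 [HIT]
step 3: bank1 None->1 [EMPTY]
step 4: bank7 None->3 [EMPTY]
step 5: bank2 2->2 [HIT]
step 6: bank1 1->1 [HIT]
step 7: bank2 2->1 [CONFLICT]
step 8: bank3 None->3 [EMPTY]
step 9: bank4 None->2 [EMPTY]
step 10: bank3 3->3 [HIT]
step 11: bank5 None->3 [EMPTY]
step 12: bank0 None->0 [EMPTY]
step 13: bank6 None->4 [EMPTY]
step 14: bank6 4->4 [HIT]
step 15: bank5 3->1 [CONFLICT]

STATE = b0:0 b1:1 b2:1 b3:3 b4:2 b5:1 b6:4 b7:3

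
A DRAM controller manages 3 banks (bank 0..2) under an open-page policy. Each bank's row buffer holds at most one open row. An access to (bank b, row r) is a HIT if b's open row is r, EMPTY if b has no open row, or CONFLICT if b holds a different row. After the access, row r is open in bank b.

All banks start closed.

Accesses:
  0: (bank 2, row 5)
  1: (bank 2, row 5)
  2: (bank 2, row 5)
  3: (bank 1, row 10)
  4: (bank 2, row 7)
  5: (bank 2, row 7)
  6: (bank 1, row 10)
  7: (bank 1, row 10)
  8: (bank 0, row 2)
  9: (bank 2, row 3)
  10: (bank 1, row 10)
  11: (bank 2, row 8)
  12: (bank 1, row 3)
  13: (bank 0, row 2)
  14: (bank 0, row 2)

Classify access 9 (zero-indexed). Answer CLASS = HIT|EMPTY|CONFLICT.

  [0] b2 r5: no row ⇒ E
  [1] b2 r5: had r5 ⇒ H
  [2] b2 r5: had r5 ⇒ H
  [3] b1 r10: no row ⇒ E
  [4] b2 r7: had r5 ⇒ C
  [5] b2 r7: had r7 ⇒ H
  [6] b1 r10: had r10 ⇒ H
  [7] b1 r10: had r10 ⇒ H
  [8] b0 r2: no row ⇒ E
  [9] b2 r3: had r7 ⇒ C
  [10] b1 r10: had r10 ⇒ H
  [11] b2 r8: had r3 ⇒ C
  [12] b1 r3: had r10 ⇒ C
  [13] b0 r2: had r2 ⇒ H
  [14] b0 r2: had r2 ⇒ H

CLASS = CONFLICT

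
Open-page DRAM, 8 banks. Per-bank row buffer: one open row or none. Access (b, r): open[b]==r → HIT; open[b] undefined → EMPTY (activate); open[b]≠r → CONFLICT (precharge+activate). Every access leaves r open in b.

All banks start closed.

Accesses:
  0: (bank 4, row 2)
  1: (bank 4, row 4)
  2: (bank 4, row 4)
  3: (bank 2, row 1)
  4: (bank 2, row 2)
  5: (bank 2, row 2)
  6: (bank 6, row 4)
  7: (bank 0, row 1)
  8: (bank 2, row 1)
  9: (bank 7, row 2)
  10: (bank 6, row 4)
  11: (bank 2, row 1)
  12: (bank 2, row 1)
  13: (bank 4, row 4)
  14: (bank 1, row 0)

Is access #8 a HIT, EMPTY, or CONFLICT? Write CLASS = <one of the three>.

  [0] b4 r2: no row ⇒ E
  [1] b4 r4: had r2 ⇒ C
  [2] b4 r4: had r4 ⇒ H
  [3] b2 r1: no row ⇒ E
  [4] b2 r2: had r1 ⇒ C
  [5] b2 r2: had r2 ⇒ H
  [6] b6 r4: no row ⇒ E
  [7] b0 r1: no row ⇒ E
  [8] b2 r1: had r2 ⇒ C
  [9] b7 r2: no row ⇒ E
  [10] b6 r4: had r4 ⇒ H
  [11] b2 r1: had r1 ⇒ H
  [12] b2 r1: had r1 ⇒ H
  [13] b4 r4: had r4 ⇒ H
  [14] b1 r0: no row ⇒ E

CLASS = CONFLICT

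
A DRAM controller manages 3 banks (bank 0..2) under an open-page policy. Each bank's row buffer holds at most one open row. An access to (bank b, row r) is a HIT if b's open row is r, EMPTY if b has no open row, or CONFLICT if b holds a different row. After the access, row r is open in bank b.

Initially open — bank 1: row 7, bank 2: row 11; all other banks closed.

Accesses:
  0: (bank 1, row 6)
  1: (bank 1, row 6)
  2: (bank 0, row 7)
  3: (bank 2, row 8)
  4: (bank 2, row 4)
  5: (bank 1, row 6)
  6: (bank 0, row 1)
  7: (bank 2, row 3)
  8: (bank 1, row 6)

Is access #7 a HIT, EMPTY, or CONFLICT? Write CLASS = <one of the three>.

CLASS = CONFLICT

0: bank 1 row 6 — prev 7 → CONFLICT
1: bank 1 row 6 — prev 6 → HIT
2: bank 0 row 7 — prev None → EMPTY
3: bank 2 row 8 — prev 11 → CONFLICT
4: bank 2 row 4 — prev 8 → CONFLICT
5: bank 1 row 6 — prev 6 → HIT
6: bank 0 row 1 — prev 7 → CONFLICT
7: bank 2 row 3 — prev 4 → CONFLICT
8: bank 1 row 6 — prev 6 → HIT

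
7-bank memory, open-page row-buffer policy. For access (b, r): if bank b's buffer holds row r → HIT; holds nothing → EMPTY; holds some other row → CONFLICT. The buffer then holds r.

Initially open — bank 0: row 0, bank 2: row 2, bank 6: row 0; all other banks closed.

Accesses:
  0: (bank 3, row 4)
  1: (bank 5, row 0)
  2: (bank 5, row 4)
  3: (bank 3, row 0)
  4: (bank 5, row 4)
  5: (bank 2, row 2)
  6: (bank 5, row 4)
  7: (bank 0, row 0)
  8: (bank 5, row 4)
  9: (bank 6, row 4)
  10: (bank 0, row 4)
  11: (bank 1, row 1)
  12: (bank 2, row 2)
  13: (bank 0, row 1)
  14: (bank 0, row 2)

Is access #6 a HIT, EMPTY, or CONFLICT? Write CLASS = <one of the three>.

CLASS = HIT

0: bank 3 row 4 — prev None → EMPTY
1: bank 5 row 0 — prev None → EMPTY
2: bank 5 row 4 — prev 0 → CONFLICT
3: bank 3 row 0 — prev 4 → CONFLICT
4: bank 5 row 4 — prev 4 → HIT
5: bank 2 row 2 — prev 2 → HIT
6: bank 5 row 4 — prev 4 → HIT
7: bank 0 row 0 — prev 0 → HIT
8: bank 5 row 4 — prev 4 → HIT
9: bank 6 row 4 — prev 0 → CONFLICT
10: bank 0 row 4 — prev 0 → CONFLICT
11: bank 1 row 1 — prev None → EMPTY
12: bank 2 row 2 — prev 2 → HIT
13: bank 0 row 1 — prev 4 → CONFLICT
14: bank 0 row 2 — prev 1 → CONFLICT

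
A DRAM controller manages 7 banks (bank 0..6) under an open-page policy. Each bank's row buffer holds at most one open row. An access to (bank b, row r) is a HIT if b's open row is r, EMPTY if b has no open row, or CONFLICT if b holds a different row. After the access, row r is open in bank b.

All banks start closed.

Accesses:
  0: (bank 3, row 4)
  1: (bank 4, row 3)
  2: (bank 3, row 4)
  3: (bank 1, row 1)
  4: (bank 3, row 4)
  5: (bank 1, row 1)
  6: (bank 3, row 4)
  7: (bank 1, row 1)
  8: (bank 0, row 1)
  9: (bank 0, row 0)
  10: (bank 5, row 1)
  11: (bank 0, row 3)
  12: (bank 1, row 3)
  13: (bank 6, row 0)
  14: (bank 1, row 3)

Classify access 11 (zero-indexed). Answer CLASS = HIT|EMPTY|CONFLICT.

0: bank 3 row 4 — prev None → EMPTY
1: bank 4 row 3 — prev None → EMPTY
2: bank 3 row 4 — prev 4 → HIT
3: bank 1 row 1 — prev None → EMPTY
4: bank 3 row 4 — prev 4 → HIT
5: bank 1 row 1 — prev 1 → HIT
6: bank 3 row 4 — prev 4 → HIT
7: bank 1 row 1 — prev 1 → HIT
8: bank 0 row 1 — prev None → EMPTY
9: bank 0 row 0 — prev 1 → CONFLICT
10: bank 5 row 1 — prev None → EMPTY
11: bank 0 row 3 — prev 0 → CONFLICT
12: bank 1 row 3 — prev 1 → CONFLICT
13: bank 6 row 0 — prev None → EMPTY
14: bank 1 row 3 — prev 3 → HIT

CLASS = CONFLICT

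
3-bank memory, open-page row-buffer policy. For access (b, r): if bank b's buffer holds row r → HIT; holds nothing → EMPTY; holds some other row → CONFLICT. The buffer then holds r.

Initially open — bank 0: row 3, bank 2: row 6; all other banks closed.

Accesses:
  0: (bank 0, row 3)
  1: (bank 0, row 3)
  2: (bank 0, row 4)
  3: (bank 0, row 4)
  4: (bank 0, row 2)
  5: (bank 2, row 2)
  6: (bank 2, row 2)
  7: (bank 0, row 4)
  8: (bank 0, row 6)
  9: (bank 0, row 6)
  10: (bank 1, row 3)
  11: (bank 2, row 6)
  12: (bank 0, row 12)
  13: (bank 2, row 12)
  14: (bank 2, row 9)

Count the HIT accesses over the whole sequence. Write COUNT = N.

COUNT = 5

step 0: bank0 3->3 [HIT]
step 1: bank0 3->3 [HIT]
step 2: bank0 3->4 [CONFLICT]
step 3: bank0 4->4 [HIT]
step 4: bank0 4->2 [CONFLICT]
step 5: bank2 6->2 [CONFLICT]
step 6: bank2 2->2 [HIT]
step 7: bank0 2->4 [CONFLICT]
step 8: bank0 4->6 [CONFLICT]
step 9: bank0 6->6 [HIT]
step 10: bank1 None->3 [EMPTY]
step 11: bank2 2->6 [CONFLICT]
step 12: bank0 6->12 [CONFLICT]
step 13: bank2 6->12 [CONFLICT]
step 14: bank2 12->9 [CONFLICT]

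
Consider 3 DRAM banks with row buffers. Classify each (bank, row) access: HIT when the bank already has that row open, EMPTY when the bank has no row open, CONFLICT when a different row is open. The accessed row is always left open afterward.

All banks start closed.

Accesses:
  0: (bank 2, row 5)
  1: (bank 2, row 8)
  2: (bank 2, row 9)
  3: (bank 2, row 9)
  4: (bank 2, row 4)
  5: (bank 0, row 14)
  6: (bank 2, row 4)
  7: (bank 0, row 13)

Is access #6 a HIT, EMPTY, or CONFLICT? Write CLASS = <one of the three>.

  [0] b2 r5: no row ⇒ E
  [1] b2 r8: had r5 ⇒ C
  [2] b2 r9: had r8 ⇒ C
  [3] b2 r9: had r9 ⇒ H
  [4] b2 r4: had r9 ⇒ C
  [5] b0 r14: no row ⇒ E
  [6] b2 r4: had r4 ⇒ H
  [7] b0 r13: had r14 ⇒ C

CLASS = HIT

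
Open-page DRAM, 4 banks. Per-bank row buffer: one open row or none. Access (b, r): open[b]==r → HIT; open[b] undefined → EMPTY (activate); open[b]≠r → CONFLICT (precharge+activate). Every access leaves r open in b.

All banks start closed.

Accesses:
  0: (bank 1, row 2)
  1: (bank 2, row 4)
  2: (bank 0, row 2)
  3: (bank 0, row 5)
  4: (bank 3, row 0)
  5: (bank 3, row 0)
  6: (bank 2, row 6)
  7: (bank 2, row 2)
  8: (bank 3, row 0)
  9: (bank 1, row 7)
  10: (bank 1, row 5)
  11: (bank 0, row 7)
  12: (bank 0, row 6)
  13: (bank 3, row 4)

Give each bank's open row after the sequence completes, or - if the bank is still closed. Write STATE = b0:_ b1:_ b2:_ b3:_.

STATE = b0:6 b1:5 b2:2 b3:4

#0 (1,2) E
#1 (2,4) E
#2 (0,2) E
#3 (0,5) C  (was 2)
#4 (3,0) E
#5 (3,0) H  (was 0)
#6 (2,6) C  (was 4)
#7 (2,2) C  (was 6)
#8 (3,0) H  (was 0)
#9 (1,7) C  (was 2)
#10 (1,5) C  (was 7)
#11 (0,7) C  (was 5)
#12 (0,6) C  (was 7)
#13 (3,4) C  (was 0)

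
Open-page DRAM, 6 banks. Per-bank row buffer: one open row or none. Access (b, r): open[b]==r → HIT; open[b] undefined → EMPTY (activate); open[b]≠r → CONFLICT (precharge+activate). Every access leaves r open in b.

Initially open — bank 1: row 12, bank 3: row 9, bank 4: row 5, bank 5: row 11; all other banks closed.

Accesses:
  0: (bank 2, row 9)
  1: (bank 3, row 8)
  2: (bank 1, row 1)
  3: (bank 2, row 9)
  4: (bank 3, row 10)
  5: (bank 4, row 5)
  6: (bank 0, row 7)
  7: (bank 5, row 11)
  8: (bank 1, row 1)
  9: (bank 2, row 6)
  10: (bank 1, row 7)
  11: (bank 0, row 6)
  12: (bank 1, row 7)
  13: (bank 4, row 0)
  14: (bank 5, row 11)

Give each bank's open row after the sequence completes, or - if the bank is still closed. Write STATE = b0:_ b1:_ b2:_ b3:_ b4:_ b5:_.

STATE = b0:6 b1:7 b2:6 b3:10 b4:0 b5:11

0: bank 2 row 9 — prev None → EMPTY
1: bank 3 row 8 — prev 9 → CONFLICT
2: bank 1 row 1 — prev 12 → CONFLICT
3: bank 2 row 9 — prev 9 → HIT
4: bank 3 row 10 — prev 8 → CONFLICT
5: bank 4 row 5 — prev 5 → HIT
6: bank 0 row 7 — prev None → EMPTY
7: bank 5 row 11 — prev 11 → HIT
8: bank 1 row 1 — prev 1 → HIT
9: bank 2 row 6 — prev 9 → CONFLICT
10: bank 1 row 7 — prev 1 → CONFLICT
11: bank 0 row 6 — prev 7 → CONFLICT
12: bank 1 row 7 — prev 7 → HIT
13: bank 4 row 0 — prev 5 → CONFLICT
14: bank 5 row 11 — prev 11 → HIT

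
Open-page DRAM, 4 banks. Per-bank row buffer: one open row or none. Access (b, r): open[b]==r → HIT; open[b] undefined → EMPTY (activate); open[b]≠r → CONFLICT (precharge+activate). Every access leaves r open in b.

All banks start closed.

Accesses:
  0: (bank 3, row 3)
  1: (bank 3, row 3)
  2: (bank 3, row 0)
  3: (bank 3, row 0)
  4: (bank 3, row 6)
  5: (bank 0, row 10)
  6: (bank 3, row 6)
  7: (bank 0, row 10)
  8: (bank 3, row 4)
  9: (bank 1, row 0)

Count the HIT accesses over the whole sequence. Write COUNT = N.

step 0: bank3 None->3 [EMPTY]
step 1: bank3 3->3 [HIT]
step 2: bank3 3->0 [CONFLICT]
step 3: bank3 0->0 [HIT]
step 4: bank3 0->6 [CONFLICT]
step 5: bank0 None->10 [EMPTY]
step 6: bank3 6->6 [HIT]
step 7: bank0 10->10 [HIT]
step 8: bank3 6->4 [CONFLICT]
step 9: bank1 None->0 [EMPTY]

COUNT = 4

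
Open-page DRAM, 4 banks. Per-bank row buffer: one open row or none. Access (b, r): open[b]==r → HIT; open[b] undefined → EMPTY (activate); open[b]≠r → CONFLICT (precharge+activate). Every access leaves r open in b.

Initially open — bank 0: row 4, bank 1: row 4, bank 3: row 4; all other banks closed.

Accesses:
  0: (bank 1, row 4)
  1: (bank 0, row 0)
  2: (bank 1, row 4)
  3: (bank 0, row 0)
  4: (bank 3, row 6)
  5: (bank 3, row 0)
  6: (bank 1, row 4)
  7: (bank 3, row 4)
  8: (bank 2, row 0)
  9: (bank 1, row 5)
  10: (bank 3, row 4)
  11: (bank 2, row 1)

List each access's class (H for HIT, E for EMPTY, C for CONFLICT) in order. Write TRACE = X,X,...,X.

TRACE = H,C,H,H,C,C,H,C,E,C,H,C

#0 (1,4) H  (was 4)
#1 (0,0) C  (was 4)
#2 (1,4) H  (was 4)
#3 (0,0) H  (was 0)
#4 (3,6) C  (was 4)
#5 (3,0) C  (was 6)
#6 (1,4) H  (was 4)
#7 (3,4) C  (was 0)
#8 (2,0) E
#9 (1,5) C  (was 4)
#10 (3,4) H  (was 4)
#11 (2,1) C  (was 0)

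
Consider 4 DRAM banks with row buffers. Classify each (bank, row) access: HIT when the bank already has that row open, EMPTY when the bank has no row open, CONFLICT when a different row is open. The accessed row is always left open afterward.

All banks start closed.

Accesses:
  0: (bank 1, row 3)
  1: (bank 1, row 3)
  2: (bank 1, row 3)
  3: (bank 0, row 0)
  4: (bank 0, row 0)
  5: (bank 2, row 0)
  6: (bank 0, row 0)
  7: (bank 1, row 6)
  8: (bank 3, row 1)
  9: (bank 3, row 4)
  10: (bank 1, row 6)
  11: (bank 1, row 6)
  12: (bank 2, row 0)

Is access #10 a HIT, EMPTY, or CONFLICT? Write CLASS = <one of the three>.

  [0] b1 r3: no row ⇒ E
  [1] b1 r3: had r3 ⇒ H
  [2] b1 r3: had r3 ⇒ H
  [3] b0 r0: no row ⇒ E
  [4] b0 r0: had r0 ⇒ H
  [5] b2 r0: no row ⇒ E
  [6] b0 r0: had r0 ⇒ H
  [7] b1 r6: had r3 ⇒ C
  [8] b3 r1: no row ⇒ E
  [9] b3 r4: had r1 ⇒ C
  [10] b1 r6: had r6 ⇒ H
  [11] b1 r6: had r6 ⇒ H
  [12] b2 r0: had r0 ⇒ H

CLASS = HIT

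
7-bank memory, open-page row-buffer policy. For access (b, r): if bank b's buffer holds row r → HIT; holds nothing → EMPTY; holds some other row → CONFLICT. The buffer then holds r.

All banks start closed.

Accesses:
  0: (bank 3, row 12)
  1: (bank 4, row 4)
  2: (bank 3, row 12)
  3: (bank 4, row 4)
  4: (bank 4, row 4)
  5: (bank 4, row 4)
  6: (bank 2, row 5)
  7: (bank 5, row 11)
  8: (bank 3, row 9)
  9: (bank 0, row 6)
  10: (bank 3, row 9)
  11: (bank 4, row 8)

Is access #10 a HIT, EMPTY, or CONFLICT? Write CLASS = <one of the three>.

step 0: bank3 None->12 [EMPTY]
step 1: bank4 None->4 [EMPTY]
step 2: bank3 12->12 [HIT]
step 3: bank4 4->4 [HIT]
step 4: bank4 4->4 [HIT]
step 5: bank4 4->4 [HIT]
step 6: bank2 None->5 [EMPTY]
step 7: bank5 None->11 [EMPTY]
step 8: bank3 12->9 [CONFLICT]
step 9: bank0 None->6 [EMPTY]
step 10: bank3 9->9 [HIT]
step 11: bank4 4->8 [CONFLICT]

CLASS = HIT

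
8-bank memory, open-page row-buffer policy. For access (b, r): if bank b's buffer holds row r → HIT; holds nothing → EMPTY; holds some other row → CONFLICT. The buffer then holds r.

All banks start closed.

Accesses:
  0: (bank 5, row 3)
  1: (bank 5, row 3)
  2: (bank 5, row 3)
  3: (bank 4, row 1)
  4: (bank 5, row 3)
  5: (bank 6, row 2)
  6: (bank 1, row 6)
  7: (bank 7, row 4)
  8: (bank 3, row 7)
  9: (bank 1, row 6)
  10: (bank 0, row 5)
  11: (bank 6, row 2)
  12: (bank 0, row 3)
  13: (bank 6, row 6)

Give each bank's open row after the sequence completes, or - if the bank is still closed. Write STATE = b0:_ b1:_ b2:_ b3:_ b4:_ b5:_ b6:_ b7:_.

step 0: bank5 None->3 [EMPTY]
step 1: bank5 3->3 [HIT]
step 2: bank5 3->3 [HIT]
step 3: bank4 None->1 [EMPTY]
step 4: bank5 3->3 [HIT]
step 5: bank6 None->2 [EMPTY]
step 6: bank1 None->6 [EMPTY]
step 7: bank7 None->4 [EMPTY]
step 8: bank3 None->7 [EMPTY]
step 9: bank1 6->6 [HIT]
step 10: bank0 None->5 [EMPTY]
step 11: bank6 2->2 [HIT]
step 12: bank0 5->3 [CONFLICT]
step 13: bank6 2->6 [CONFLICT]

STATE = b0:3 b1:6 b2:- b3:7 b4:1 b5:3 b6:6 b7:4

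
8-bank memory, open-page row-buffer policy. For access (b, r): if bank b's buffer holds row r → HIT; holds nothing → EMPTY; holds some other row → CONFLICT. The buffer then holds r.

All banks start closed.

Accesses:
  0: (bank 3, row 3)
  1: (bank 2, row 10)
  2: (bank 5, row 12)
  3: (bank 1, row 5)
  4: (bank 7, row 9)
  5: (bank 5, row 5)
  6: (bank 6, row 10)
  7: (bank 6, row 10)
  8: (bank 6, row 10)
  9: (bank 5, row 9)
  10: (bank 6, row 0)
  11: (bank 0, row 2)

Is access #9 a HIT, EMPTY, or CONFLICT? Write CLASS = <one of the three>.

CLASS = CONFLICT

#0 (3,3) E
#1 (2,10) E
#2 (5,12) E
#3 (1,5) E
#4 (7,9) E
#5 (5,5) C  (was 12)
#6 (6,10) E
#7 (6,10) H  (was 10)
#8 (6,10) H  (was 10)
#9 (5,9) C  (was 5)
#10 (6,0) C  (was 10)
#11 (0,2) E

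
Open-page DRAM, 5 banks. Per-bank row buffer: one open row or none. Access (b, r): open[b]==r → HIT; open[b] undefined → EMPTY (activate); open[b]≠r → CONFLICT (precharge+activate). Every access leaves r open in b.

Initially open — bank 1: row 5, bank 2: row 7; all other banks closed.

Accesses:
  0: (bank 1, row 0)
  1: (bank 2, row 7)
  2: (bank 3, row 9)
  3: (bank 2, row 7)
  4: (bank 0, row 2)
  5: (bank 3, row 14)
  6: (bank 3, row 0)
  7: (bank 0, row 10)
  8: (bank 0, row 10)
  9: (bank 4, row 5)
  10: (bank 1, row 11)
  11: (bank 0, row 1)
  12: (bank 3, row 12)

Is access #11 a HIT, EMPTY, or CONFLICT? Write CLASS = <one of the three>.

  [0] b1 r0: had r5 ⇒ C
  [1] b2 r7: had r7 ⇒ H
  [2] b3 r9: no row ⇒ E
  [3] b2 r7: had r7 ⇒ H
  [4] b0 r2: no row ⇒ E
  [5] b3 r14: had r9 ⇒ C
  [6] b3 r0: had r14 ⇒ C
  [7] b0 r10: had r2 ⇒ C
  [8] b0 r10: had r10 ⇒ H
  [9] b4 r5: no row ⇒ E
  [10] b1 r11: had r0 ⇒ C
  [11] b0 r1: had r10 ⇒ C
  [12] b3 r12: had r0 ⇒ C

CLASS = CONFLICT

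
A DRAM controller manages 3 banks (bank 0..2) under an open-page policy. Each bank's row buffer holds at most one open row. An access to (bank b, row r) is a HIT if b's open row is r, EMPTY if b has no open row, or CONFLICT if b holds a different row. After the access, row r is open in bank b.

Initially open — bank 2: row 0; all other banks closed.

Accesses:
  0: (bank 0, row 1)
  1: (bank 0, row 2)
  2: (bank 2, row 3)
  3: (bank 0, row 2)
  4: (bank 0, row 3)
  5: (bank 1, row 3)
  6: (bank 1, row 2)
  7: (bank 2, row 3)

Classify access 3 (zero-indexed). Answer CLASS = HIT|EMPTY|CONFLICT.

  [0] b0 r1: no row ⇒ E
  [1] b0 r2: had r1 ⇒ C
  [2] b2 r3: had r0 ⇒ C
  [3] b0 r2: had r2 ⇒ H
  [4] b0 r3: had r2 ⇒ C
  [5] b1 r3: no row ⇒ E
  [6] b1 r2: had r3 ⇒ C
  [7] b2 r3: had r3 ⇒ H

CLASS = HIT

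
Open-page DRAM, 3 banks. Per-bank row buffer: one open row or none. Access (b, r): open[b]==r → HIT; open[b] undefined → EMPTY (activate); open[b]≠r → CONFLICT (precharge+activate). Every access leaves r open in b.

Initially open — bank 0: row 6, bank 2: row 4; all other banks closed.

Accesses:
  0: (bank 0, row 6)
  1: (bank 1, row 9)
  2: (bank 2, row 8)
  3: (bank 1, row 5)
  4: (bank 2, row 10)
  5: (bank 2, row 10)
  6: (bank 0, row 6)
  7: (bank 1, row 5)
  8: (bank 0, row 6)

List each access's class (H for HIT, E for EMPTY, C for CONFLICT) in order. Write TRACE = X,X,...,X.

#0 (0,6) H  (was 6)
#1 (1,9) E
#2 (2,8) C  (was 4)
#3 (1,5) C  (was 9)
#4 (2,10) C  (was 8)
#5 (2,10) H  (was 10)
#6 (0,6) H  (was 6)
#7 (1,5) H  (was 5)
#8 (0,6) H  (was 6)

TRACE = H,E,C,C,C,H,H,H,H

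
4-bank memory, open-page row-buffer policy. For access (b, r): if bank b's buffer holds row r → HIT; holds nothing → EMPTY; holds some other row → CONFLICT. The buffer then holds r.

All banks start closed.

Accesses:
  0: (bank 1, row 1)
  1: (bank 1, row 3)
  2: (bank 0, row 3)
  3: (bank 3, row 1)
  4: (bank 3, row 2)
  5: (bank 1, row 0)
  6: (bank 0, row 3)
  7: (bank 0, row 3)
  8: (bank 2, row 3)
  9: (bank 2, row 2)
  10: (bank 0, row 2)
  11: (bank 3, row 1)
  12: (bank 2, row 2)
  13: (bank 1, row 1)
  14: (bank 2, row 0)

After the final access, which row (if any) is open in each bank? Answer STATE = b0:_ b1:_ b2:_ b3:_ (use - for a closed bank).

#0 (1,1) E
#1 (1,3) C  (was 1)
#2 (0,3) E
#3 (3,1) E
#4 (3,2) C  (was 1)
#5 (1,0) C  (was 3)
#6 (0,3) H  (was 3)
#7 (0,3) H  (was 3)
#8 (2,3) E
#9 (2,2) C  (was 3)
#10 (0,2) C  (was 3)
#11 (3,1) C  (was 2)
#12 (2,2) H  (was 2)
#13 (1,1) C  (was 0)
#14 (2,0) C  (was 2)

STATE = b0:2 b1:1 b2:0 b3:1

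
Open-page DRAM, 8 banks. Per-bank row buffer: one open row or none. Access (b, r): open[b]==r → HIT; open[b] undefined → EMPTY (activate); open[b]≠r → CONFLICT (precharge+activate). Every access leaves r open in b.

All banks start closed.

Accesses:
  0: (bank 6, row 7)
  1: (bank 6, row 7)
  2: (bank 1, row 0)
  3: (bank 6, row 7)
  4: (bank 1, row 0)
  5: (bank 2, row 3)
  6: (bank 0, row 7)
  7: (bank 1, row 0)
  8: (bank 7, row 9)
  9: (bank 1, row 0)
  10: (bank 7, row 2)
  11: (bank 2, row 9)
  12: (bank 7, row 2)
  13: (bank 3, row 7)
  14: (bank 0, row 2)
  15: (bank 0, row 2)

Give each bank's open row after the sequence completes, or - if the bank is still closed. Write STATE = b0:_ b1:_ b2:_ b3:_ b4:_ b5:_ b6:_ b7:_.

#0 (6,7) E
#1 (6,7) H  (was 7)
#2 (1,0) E
#3 (6,7) H  (was 7)
#4 (1,0) H  (was 0)
#5 (2,3) E
#6 (0,7) E
#7 (1,0) H  (was 0)
#8 (7,9) E
#9 (1,0) H  (was 0)
#10 (7,2) C  (was 9)
#11 (2,9) C  (was 3)
#12 (7,2) H  (was 2)
#13 (3,7) E
#14 (0,2) C  (was 7)
#15 (0,2) H  (was 2)

STATE = b0:2 b1:0 b2:9 b3:7 b4:- b5:- b6:7 b7:2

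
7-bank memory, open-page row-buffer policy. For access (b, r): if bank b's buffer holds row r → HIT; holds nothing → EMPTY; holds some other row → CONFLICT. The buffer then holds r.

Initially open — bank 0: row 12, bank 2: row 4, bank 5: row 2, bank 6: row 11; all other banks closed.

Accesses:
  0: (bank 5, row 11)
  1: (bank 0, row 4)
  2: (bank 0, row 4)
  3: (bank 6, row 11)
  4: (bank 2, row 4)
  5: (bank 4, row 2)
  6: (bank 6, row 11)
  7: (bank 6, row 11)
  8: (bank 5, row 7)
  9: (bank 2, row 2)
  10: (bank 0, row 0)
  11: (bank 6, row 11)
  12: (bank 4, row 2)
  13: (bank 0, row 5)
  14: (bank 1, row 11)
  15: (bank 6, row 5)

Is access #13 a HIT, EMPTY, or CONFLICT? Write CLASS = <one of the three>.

CLASS = CONFLICT

0: bank 5 row 11 — prev 2 → CONFLICT
1: bank 0 row 4 — prev 12 → CONFLICT
2: bank 0 row 4 — prev 4 → HIT
3: bank 6 row 11 — prev 11 → HIT
4: bank 2 row 4 — prev 4 → HIT
5: bank 4 row 2 — prev None → EMPTY
6: bank 6 row 11 — prev 11 → HIT
7: bank 6 row 11 — prev 11 → HIT
8: bank 5 row 7 — prev 11 → CONFLICT
9: bank 2 row 2 — prev 4 → CONFLICT
10: bank 0 row 0 — prev 4 → CONFLICT
11: bank 6 row 11 — prev 11 → HIT
12: bank 4 row 2 — prev 2 → HIT
13: bank 0 row 5 — prev 0 → CONFLICT
14: bank 1 row 11 — prev None → EMPTY
15: bank 6 row 5 — prev 11 → CONFLICT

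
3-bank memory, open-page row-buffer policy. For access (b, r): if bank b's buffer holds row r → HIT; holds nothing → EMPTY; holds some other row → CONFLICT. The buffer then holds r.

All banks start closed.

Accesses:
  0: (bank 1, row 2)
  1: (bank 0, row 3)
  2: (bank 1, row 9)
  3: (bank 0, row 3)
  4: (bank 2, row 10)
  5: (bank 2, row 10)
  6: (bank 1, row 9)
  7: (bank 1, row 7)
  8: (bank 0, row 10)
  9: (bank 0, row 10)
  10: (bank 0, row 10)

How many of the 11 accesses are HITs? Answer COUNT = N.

COUNT = 5

  [0] b1 r2: no row ⇒ E
  [1] b0 r3: no row ⇒ E
  [2] b1 r9: had r2 ⇒ C
  [3] b0 r3: had r3 ⇒ H
  [4] b2 r10: no row ⇒ E
  [5] b2 r10: had r10 ⇒ H
  [6] b1 r9: had r9 ⇒ H
  [7] b1 r7: had r9 ⇒ C
  [8] b0 r10: had r3 ⇒ C
  [9] b0 r10: had r10 ⇒ H
  [10] b0 r10: had r10 ⇒ H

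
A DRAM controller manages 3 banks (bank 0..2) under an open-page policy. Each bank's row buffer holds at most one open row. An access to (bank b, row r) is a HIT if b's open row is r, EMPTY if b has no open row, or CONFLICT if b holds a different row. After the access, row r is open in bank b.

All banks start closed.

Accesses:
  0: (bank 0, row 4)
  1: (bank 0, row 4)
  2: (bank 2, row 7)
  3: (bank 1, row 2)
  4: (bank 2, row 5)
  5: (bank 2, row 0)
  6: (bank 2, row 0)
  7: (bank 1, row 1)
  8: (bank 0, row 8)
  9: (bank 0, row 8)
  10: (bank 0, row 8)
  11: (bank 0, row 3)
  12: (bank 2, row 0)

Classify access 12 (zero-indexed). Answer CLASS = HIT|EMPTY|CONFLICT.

  [0] b0 r4: no row ⇒ E
  [1] b0 r4: had r4 ⇒ H
  [2] b2 r7: no row ⇒ E
  [3] b1 r2: no row ⇒ E
  [4] b2 r5: had r7 ⇒ C
  [5] b2 r0: had r5 ⇒ C
  [6] b2 r0: had r0 ⇒ H
  [7] b1 r1: had r2 ⇒ C
  [8] b0 r8: had r4 ⇒ C
  [9] b0 r8: had r8 ⇒ H
  [10] b0 r8: had r8 ⇒ H
  [11] b0 r3: had r8 ⇒ C
  [12] b2 r0: had r0 ⇒ H

CLASS = HIT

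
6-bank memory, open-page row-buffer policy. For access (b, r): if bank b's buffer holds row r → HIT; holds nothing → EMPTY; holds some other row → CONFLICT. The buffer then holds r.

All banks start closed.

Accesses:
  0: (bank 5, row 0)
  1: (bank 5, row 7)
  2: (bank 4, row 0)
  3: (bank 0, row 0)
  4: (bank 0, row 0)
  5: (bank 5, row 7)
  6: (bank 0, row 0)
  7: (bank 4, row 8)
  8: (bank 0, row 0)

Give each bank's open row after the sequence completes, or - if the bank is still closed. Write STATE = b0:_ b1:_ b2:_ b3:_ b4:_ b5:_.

step 0: bank5 None->0 [EMPTY]
step 1: bank5 0->7 [CONFLICT]
step 2: bank4 None->0 [EMPTY]
step 3: bank0 None->0 [EMPTY]
step 4: bank0 0->0 [HIT]
step 5: bank5 7->7 [HIT]
step 6: bank0 0->0 [HIT]
step 7: bank4 0->8 [CONFLICT]
step 8: bank0 0->0 [HIT]

STATE = b0:0 b1:- b2:- b3:- b4:8 b5:7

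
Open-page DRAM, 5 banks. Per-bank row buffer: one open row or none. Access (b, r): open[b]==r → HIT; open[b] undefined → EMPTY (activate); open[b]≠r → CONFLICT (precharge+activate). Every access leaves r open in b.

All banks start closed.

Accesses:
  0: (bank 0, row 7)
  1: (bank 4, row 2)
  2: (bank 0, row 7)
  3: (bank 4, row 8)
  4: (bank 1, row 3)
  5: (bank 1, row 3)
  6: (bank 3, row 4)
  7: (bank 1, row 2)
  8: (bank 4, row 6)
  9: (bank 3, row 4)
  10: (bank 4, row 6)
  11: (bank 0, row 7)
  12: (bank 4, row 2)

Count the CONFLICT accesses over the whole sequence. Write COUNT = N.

COUNT = 4

  [0] b0 r7: no row ⇒ E
  [1] b4 r2: no row ⇒ E
  [2] b0 r7: had r7 ⇒ H
  [3] b4 r8: had r2 ⇒ C
  [4] b1 r3: no row ⇒ E
  [5] b1 r3: had r3 ⇒ H
  [6] b3 r4: no row ⇒ E
  [7] b1 r2: had r3 ⇒ C
  [8] b4 r6: had r8 ⇒ C
  [9] b3 r4: had r4 ⇒ H
  [10] b4 r6: had r6 ⇒ H
  [11] b0 r7: had r7 ⇒ H
  [12] b4 r2: had r6 ⇒ C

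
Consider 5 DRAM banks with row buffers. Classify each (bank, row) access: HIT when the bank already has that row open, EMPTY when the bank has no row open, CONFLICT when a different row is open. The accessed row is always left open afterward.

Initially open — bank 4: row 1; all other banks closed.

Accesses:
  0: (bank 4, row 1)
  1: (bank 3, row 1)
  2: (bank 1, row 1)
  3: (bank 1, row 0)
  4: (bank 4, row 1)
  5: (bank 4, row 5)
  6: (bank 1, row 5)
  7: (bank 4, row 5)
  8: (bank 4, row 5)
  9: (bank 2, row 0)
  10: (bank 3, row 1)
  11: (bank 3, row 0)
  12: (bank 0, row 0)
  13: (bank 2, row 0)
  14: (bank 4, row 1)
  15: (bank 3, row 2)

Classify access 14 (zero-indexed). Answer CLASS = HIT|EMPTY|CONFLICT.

  [0] b4 r1: had r1 ⇒ H
  [1] b3 r1: no row ⇒ E
  [2] b1 r1: no row ⇒ E
  [3] b1 r0: had r1 ⇒ C
  [4] b4 r1: had r1 ⇒ H
  [5] b4 r5: had r1 ⇒ C
  [6] b1 r5: had r0 ⇒ C
  [7] b4 r5: had r5 ⇒ H
  [8] b4 r5: had r5 ⇒ H
  [9] b2 r0: no row ⇒ E
  [10] b3 r1: had r1 ⇒ H
  [11] b3 r0: had r1 ⇒ C
  [12] b0 r0: no row ⇒ E
  [13] b2 r0: had r0 ⇒ H
  [14] b4 r1: had r5 ⇒ C
  [15] b3 r2: had r0 ⇒ C

CLASS = CONFLICT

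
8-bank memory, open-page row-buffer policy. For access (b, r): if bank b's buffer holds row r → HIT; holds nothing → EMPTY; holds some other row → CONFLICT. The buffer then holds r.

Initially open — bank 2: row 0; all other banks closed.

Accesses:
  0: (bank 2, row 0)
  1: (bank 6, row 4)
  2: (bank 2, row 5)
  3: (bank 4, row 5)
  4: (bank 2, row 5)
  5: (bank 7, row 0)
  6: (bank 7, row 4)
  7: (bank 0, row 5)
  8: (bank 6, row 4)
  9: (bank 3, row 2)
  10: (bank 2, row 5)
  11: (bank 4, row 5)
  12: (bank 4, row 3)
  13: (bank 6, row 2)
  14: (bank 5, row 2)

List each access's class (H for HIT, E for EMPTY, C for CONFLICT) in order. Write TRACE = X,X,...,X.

0: bank 2 row 0 — prev 0 → HIT
1: bank 6 row 4 — prev None → EMPTY
2: bank 2 row 5 — prev 0 → CONFLICT
3: bank 4 row 5 — prev None → EMPTY
4: bank 2 row 5 — prev 5 → HIT
5: bank 7 row 0 — prev None → EMPTY
6: bank 7 row 4 — prev 0 → CONFLICT
7: bank 0 row 5 — prev None → EMPTY
8: bank 6 row 4 — prev 4 → HIT
9: bank 3 row 2 — prev None → EMPTY
10: bank 2 row 5 — prev 5 → HIT
11: bank 4 row 5 — prev 5 → HIT
12: bank 4 row 3 — prev 5 → CONFLICT
13: bank 6 row 2 — prev 4 → CONFLICT
14: bank 5 row 2 — prev None → EMPTY

TRACE = H,E,C,E,H,E,C,E,H,E,H,H,C,C,E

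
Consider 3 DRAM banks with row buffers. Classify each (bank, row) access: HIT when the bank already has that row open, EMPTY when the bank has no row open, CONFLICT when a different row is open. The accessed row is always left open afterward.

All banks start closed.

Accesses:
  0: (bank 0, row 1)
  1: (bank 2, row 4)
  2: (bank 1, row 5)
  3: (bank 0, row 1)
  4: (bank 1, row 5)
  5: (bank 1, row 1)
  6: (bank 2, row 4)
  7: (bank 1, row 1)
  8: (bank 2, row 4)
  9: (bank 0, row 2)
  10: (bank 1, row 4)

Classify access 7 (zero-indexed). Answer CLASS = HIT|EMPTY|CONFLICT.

CLASS = HIT

0: bank 0 row 1 — prev None → EMPTY
1: bank 2 row 4 — prev None → EMPTY
2: bank 1 row 5 — prev None → EMPTY
3: bank 0 row 1 — prev 1 → HIT
4: bank 1 row 5 — prev 5 → HIT
5: bank 1 row 1 — prev 5 → CONFLICT
6: bank 2 row 4 — prev 4 → HIT
7: bank 1 row 1 — prev 1 → HIT
8: bank 2 row 4 — prev 4 → HIT
9: bank 0 row 2 — prev 1 → CONFLICT
10: bank 1 row 4 — prev 1 → CONFLICT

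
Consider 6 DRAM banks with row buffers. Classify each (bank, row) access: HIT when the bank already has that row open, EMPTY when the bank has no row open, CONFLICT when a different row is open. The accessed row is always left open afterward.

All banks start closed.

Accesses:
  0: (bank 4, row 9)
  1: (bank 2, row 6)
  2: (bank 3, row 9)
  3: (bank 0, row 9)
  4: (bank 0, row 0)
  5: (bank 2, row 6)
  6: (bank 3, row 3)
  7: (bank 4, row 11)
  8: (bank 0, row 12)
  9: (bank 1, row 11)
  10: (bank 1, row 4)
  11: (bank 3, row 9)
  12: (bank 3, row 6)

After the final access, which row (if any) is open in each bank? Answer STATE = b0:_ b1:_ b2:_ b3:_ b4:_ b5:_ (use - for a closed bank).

0: bank 4 row 9 — prev None → EMPTY
1: bank 2 row 6 — prev None → EMPTY
2: bank 3 row 9 — prev None → EMPTY
3: bank 0 row 9 — prev None → EMPTY
4: bank 0 row 0 — prev 9 → CONFLICT
5: bank 2 row 6 — prev 6 → HIT
6: bank 3 row 3 — prev 9 → CONFLICT
7: bank 4 row 11 — prev 9 → CONFLICT
8: bank 0 row 12 — prev 0 → CONFLICT
9: bank 1 row 11 — prev None → EMPTY
10: bank 1 row 4 — prev 11 → CONFLICT
11: bank 3 row 9 — prev 3 → CONFLICT
12: bank 3 row 6 — prev 9 → CONFLICT

STATE = b0:12 b1:4 b2:6 b3:6 b4:11 b5:-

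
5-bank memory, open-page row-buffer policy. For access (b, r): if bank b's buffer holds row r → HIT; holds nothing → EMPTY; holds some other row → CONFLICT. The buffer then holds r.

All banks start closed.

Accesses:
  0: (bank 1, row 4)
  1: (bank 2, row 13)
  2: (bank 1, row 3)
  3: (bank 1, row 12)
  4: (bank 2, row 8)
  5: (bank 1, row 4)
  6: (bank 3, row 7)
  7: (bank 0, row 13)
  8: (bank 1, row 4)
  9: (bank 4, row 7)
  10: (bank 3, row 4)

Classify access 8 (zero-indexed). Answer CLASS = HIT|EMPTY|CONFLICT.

CLASS = HIT

  [0] b1 r4: no row ⇒ E
  [1] b2 r13: no row ⇒ E
  [2] b1 r3: had r4 ⇒ C
  [3] b1 r12: had r3 ⇒ C
  [4] b2 r8: had r13 ⇒ C
  [5] b1 r4: had r12 ⇒ C
  [6] b3 r7: no row ⇒ E
  [7] b0 r13: no row ⇒ E
  [8] b1 r4: had r4 ⇒ H
  [9] b4 r7: no row ⇒ E
  [10] b3 r4: had r7 ⇒ C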